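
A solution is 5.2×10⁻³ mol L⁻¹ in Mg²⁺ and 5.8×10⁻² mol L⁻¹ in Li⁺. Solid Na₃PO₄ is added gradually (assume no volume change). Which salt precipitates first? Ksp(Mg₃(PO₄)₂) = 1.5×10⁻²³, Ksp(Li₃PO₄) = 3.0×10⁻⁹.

A salt starts to precipitate once the ion product Q reaches its Ksp.
For Mg₃(PO₄)₂: [PO₄³⁻] = (Ksp/[Mg²⁺]^3)^(1/2) = 1.0×10⁻⁸ mol L⁻¹
For Li₃PO₄: [PO₄³⁻] = (Ksp/[Li⁺]^3) = 1.5×10⁻⁵ mol L⁻¹
Since Mg₃(PO₄)₂ needs less PO₄³⁻ to reach saturation, it precipitates first.

Mg₃(PO₄)₂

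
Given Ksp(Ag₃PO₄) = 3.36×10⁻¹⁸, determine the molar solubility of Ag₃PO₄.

1.88×10⁻⁵ M

Ag₃PO₄(s) ⇌ 3 Ag⁺(aq) + PO₄³⁻(aq)
Call the molar solubility s, so that [Ag⁺] = 3s and [PO₄³⁻] = s.
Ksp = [Ag⁺]^3[PO₄³⁻] = (3s)^3 · s = 27s^4
27s^4 = 3.36×10⁻¹⁸  ⇒  s^4 = 1.24×10⁻¹⁹
Taking the 4th root, s = 1.88×10⁻⁵ mol/L.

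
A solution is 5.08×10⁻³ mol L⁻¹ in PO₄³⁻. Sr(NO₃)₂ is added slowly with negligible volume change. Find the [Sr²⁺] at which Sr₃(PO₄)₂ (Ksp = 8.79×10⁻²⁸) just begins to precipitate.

3.24×10⁻⁸ M

Each salt precipitates once Q = Ksp for that salt.
Sr₃(PO₄)₂(s) ⇌ 3 Sr²⁺(aq) + 2 PO₄³⁻(aq)
Ksp = [Sr²⁺]^3[PO₄³⁻]^2 = [Sr²⁺]^3(5.08×10⁻³)^2
[Sr²⁺]^3 = 8.79×10⁻²⁸ / (5.08×10⁻³)^2 = 3.41×10⁻²³
[Sr²⁺] = 3.24×10⁻⁸ mol L⁻¹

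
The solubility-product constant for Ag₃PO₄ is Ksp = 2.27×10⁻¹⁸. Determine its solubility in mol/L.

Ag₃PO₄(s) ⇌ 3 Ag⁺(aq) + PO₄³⁻(aq)
If s mol/L of Ag₃PO₄ dissolves, [Ag⁺] = 3s and [PO₄³⁻] = s.
Ksp = [Ag⁺]^3[PO₄³⁻] = (3s)^3 · s = 27s^4
27s^4 = 2.27×10⁻¹⁸  ⇒  s^4 = 8.41×10⁻²⁰
s = 1.70×10⁻⁵ mol L⁻¹

1.70×10⁻⁵ M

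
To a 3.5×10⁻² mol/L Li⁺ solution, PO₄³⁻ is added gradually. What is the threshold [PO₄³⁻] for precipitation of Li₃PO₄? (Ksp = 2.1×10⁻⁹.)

A salt starts to precipitate once the ion product Q reaches its Ksp.
Li₃PO₄(s) ⇌ 3 Li⁺(aq) + PO₄³⁻(aq)
Ksp = [Li⁺]^3[PO₄³⁻] = [PO₄³⁻](3.5×10⁻²)^3
[PO₄³⁻] = 2.1×10⁻⁹ / (3.5×10⁻²)^3 = 4.9×10⁻⁵
[PO₄³⁻] = 4.9×10⁻⁵ mol/L

4.9×10⁻⁵ M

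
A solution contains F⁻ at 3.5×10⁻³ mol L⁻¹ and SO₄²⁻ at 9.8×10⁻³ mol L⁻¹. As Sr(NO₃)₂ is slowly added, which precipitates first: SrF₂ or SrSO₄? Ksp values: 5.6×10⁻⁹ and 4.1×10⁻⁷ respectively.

Each salt precipitates once Q = Ksp for that salt.
For SrF₂: [Sr²⁺] = (Ksp/[F⁻]^2) = 4.6×10⁻⁴ mol L⁻¹
For SrSO₄: [Sr²⁺] = (Ksp/[SO₄²⁻]) = 4.2×10⁻⁵ mol L⁻¹
SrSO₄ requires the lower [Sr²⁺], so it precipitates first.

SrSO₄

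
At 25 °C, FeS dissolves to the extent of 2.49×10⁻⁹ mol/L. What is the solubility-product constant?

Ksp = 6.20×10⁻¹⁸

FeS(s) ⇌ Fe²⁺(aq) + S²⁻(aq)
If s mol/L of FeS dissolves, [Fe²⁺] = s and [S²⁻] = s.
Ksp = [Fe²⁺][S²⁻] = s · s = s^2
Ksp = (2.49×10⁻⁹)^2 = 6.20×10⁻¹⁸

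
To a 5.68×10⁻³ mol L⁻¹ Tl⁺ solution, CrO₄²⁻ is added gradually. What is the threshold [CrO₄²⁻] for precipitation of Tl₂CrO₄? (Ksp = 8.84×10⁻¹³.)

Each salt precipitates once Q = Ksp for that salt.
Tl₂CrO₄(s) ⇌ 2 Tl⁺(aq) + CrO₄²⁻(aq)
Ksp = [Tl⁺]^2[CrO₄²⁻] = [CrO₄²⁻](5.68×10⁻³)^2
[CrO₄²⁻] = 8.84×10⁻¹³ / (5.68×10⁻³)^2 = 2.74×10⁻⁸
[CrO₄²⁻] = 2.74×10⁻⁸ mol L⁻¹

2.74×10⁻⁸ M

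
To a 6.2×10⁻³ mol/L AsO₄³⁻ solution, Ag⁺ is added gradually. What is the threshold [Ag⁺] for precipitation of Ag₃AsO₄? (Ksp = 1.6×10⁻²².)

3.0×10⁻⁷ M

A salt starts to precipitate once the ion product Q reaches its Ksp.
Ag₃AsO₄(s) ⇌ 3 Ag⁺(aq) + AsO₄³⁻(aq)
Ksp = [Ag⁺]^3[AsO₄³⁻] = [Ag⁺]^3(6.2×10⁻³)
[Ag⁺]^3 = 1.6×10⁻²² / (6.2×10⁻³) = 2.6×10⁻²⁰
[Ag⁺] = 3.0×10⁻⁷ mol/L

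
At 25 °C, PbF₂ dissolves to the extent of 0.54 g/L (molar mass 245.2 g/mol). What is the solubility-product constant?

Ksp = 4.3×10⁻⁸

s = (0.54 g L⁻¹)/(245.2 g mol⁻¹) = 2.202×10⁻³ M
PbF₂(s) ⇌ Pb²⁺(aq) + 2 F⁻(aq)
For each mole of PbF₂ that dissolves per liter, [Pb²⁺] = s and [F⁻] = 2s; let s denote this solubility.
Ksp = [Pb²⁺][F⁻]^2 = s · (2s)^2 = 4s^3
Ksp = 4 × (2.202×10⁻³)^3 = 4.3×10⁻⁸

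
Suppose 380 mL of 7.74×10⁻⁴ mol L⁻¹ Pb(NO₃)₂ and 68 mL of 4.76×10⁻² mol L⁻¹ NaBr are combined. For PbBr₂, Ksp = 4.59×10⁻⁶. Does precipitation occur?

The combined volume is 448 mL.
[Pb²⁺] = (7.74×10⁻⁴)(380)/448 = 6.57×10⁻⁴ mol L⁻¹
[Br⁻] = (4.76×10⁻²)(68)/448 = 7.23×10⁻³ mol L⁻¹
Q = [Pb²⁺][Br⁻]^2 = 3.43×10⁻⁸
Since Q (3.43×10⁻⁸) is less than Ksp (4.59×10⁻⁶), no PbBr₂ precipitates.

No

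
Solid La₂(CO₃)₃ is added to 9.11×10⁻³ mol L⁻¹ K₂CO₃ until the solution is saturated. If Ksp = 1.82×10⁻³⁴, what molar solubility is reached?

La₂(CO₃)₃(s) ⇌ 2 La³⁺(aq) + 3 CO₃²⁻(aq)
With CO₃²⁻ already at 9.11×10⁻³ mol L⁻¹ and s small, take [CO₃²⁻] ≈ 9.11×10⁻³ mol L⁻¹ and [La³⁺] = 2s.
Ksp = [La³⁺]^2[CO₃²⁻]^3 = (2s)^2(9.11×10⁻³)^3
(2s)^2 = 1.82×10⁻³⁴ / (9.11×10⁻³)^3 = 2.41×10⁻²⁸
s = 7.76×10⁻¹⁵ mol L⁻¹

7.76×10⁻¹⁵ M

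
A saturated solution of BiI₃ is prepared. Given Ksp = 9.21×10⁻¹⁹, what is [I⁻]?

BiI₃(s) ⇌ Bi³⁺(aq) + 3 I⁻(aq)
With molar solubility s: [Bi³⁺] = s, [I⁻] = 3s.
Ksp = [Bi³⁺][I⁻]^3 = s · (3s)^3 = 27s^4 = 9.21×10⁻¹⁹
s = 1.36×10⁻⁵ mol L⁻¹
[I⁻] = 3s = 4.08×10⁻⁵ mol L⁻¹

4.08×10⁻⁵ M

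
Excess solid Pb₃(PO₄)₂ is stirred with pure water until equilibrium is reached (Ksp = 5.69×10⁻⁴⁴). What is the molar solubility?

8.80×10⁻¹⁰ M

Pb₃(PO₄)₂(s) ⇌ 3 Pb²⁺(aq) + 2 PO₄³⁻(aq)
If s mol/L of Pb₃(PO₄)₂ dissolves, [Pb²⁺] = 3s and [PO₄³⁻] = 2s.
Ksp = [Pb²⁺]^3[PO₄³⁻]^2 = (3s)^3 · (2s)^2 = 108s^5
108s^5 = 5.69×10⁻⁴⁴  ⇒  s^5 = 5.27×10⁻⁴⁶
s = 8.80×10⁻¹⁰ mol L⁻¹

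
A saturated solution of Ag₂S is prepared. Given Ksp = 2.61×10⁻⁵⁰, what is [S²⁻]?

1.87×10⁻¹⁷ M

Ag₂S(s) ⇌ 2 Ag⁺(aq) + S²⁻(aq)
Call the molar solubility s, so that [Ag⁺] = 2s and [S²⁻] = s.
Ksp = [Ag⁺]^2[S²⁻] = (2s)^2 · s = 4s^3 = 2.61×10⁻⁵⁰
s = 1.87×10⁻¹⁷ M
[S²⁻] = s = 1.87×10⁻¹⁷ M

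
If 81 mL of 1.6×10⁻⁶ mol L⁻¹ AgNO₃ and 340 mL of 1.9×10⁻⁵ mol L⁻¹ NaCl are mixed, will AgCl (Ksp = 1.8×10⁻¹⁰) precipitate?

No

After mixing, V = 81 mL + 340 mL = 421 mL.
[Ag⁺] = (1.6×10⁻⁶)(81)/421 = 3.1×10⁻⁷ mol L⁻¹
[Cl⁻] = (1.9×10⁻⁵)(340)/421 = 1.5×10⁻⁵ mol L⁻¹
Q = [Ag⁺][Cl⁻] = 4.7×10⁻¹²
Q < Ksp (4.7×10⁻¹² vs 1.8×10⁻¹⁰); the solution remains unsaturated and no precipitate forms.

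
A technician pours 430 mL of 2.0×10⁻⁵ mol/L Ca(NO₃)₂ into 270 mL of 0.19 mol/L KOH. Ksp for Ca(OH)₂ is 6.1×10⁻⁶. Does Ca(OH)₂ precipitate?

No

The combined volume is 700 mL.
[Ca²⁺] = (2.0×10⁻⁵)(430)/700 = 1.2×10⁻⁵ mol/L
[OH⁻] = (0.19)(270)/700 = 7.3×10⁻² mol/L
Q = [Ca²⁺][OH⁻]^2 = 6.6×10⁻⁸
Q < Ksp (6.6×10⁻⁸ vs 6.1×10⁻⁶); the solution remains unsaturated and no precipitate forms.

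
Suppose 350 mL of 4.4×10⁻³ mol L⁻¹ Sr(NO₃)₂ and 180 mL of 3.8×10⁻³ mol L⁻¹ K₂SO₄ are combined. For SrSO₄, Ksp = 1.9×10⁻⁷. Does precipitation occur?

After mixing, V = 350 mL + 180 mL = 530 mL.
[Sr²⁺] = (4.4×10⁻³)(350)/530 = 2.9×10⁻³ mol L⁻¹
[SO₄²⁻] = (3.8×10⁻³)(180)/530 = 1.3×10⁻³ mol L⁻¹
Q = [Sr²⁺][SO₄²⁻] = 3.7×10⁻⁶
Since Q (3.7×10⁻⁶) exceeds Ksp (1.9×10⁻⁷), SrSO₄ will precipitate.

Yes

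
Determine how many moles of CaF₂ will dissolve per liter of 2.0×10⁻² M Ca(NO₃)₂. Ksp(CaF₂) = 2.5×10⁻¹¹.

CaF₂(s) ⇌ Ca²⁺(aq) + 2 F⁻(aq)
Ca²⁺ is already present at 2.0×10⁻² M. If s mol/L of CaF₂ dissolves, [F⁻] = 2s while [Ca²⁺] ≈ 2.0×10⁻² M.
Ksp = [Ca²⁺][F⁻]^2 = (2.0×10⁻²)(2s)^2
(2s)^2 = 2.5×10⁻¹¹ / (2.0×10⁻²) = 1.3×10⁻⁹
s = 1.8×10⁻⁵ M

1.8×10⁻⁵ M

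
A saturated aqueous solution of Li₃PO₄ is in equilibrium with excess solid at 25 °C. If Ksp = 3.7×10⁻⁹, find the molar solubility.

Li₃PO₄(s) ⇌ 3 Li⁺(aq) + PO₄³⁻(aq)
For each mole of Li₃PO₄ that dissolves per liter, [Li⁺] = 3s and [PO₄³⁻] = s; let s denote this solubility.
Ksp = [Li⁺]^3[PO₄³⁻] = (3s)^3 · s = 27s^4
27s^4 = 3.7×10⁻⁹  ⇒  s^4 = 1.4×10⁻¹⁰
s = 3.4×10⁻³ M

3.4×10⁻³ M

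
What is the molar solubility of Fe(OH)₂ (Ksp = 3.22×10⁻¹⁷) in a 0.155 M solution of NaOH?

1.34×10⁻¹⁵ M

Fe(OH)₂(s) ⇌ Fe²⁺(aq) + 2 OH⁻(aq)
OH⁻ is already present at 0.155 M. If s mol/L of Fe(OH)₂ dissolves, [Fe²⁺] = s while [OH⁻] ≈ 0.155 M.
Ksp = [Fe²⁺][OH⁻]^2 = s(0.155)^2
s = 3.22×10⁻¹⁷ / (0.155)^2 = 1.34×10⁻¹⁵
s = 1.34×10⁻¹⁵ M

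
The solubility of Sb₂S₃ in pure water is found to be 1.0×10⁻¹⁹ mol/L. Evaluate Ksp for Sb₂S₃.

Sb₂S₃(s) ⇌ 2 Sb³⁺(aq) + 3 S²⁻(aq)
Call the molar solubility s, so that [Sb³⁺] = 2s and [S²⁻] = 3s.
Ksp = [Sb³⁺]^2[S²⁻]^3 = (2s)^2 · (3s)^3 = 108s^5
Ksp = 108 × (1.0×10⁻¹⁹)^5 = 1.1×10⁻⁹³

Ksp = 1.1×10⁻⁹³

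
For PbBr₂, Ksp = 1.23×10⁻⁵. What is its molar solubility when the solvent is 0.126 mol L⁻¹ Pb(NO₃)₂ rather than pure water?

4.94×10⁻³ M

PbBr₂(s) ⇌ Pb²⁺(aq) + 2 Br⁻(aq)
Pb²⁺ is already present at 0.126 mol L⁻¹. If s mol/L of PbBr₂ dissolves, [Br⁻] = 2s while [Pb²⁺] ≈ 0.126 mol L⁻¹.
Ksp = [Pb²⁺][Br⁻]^2 = (0.126)(2s)^2
(2s)^2 = 1.23×10⁻⁵ / (0.126) = 9.76×10⁻⁵
s = 4.94×10⁻³ mol L⁻¹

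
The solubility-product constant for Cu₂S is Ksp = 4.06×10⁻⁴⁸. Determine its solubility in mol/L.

Cu₂S(s) ⇌ 2 Cu⁺(aq) + S²⁻(aq)
With molar solubility s: [Cu⁺] = 2s, [S²⁻] = s.
Ksp = [Cu⁺]^2[S²⁻] = (2s)^2 · s = 4s^3
4s^3 = 4.06×10⁻⁴⁸  ⇒  s^3 = 1.02×10⁻⁴⁸
s = (1.02×10⁻⁴⁸)^(1/3) = 1.00×10⁻¹⁶ M

1.00×10⁻¹⁶ M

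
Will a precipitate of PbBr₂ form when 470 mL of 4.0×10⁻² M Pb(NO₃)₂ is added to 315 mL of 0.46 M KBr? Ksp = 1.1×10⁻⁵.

Yes

Total volume after mixing = 470 + 315 = 785 mL.
[Pb²⁺] = (4.0×10⁻²)(470)/785 = 2.4×10⁻² M
[Br⁻] = (0.46)(315)/785 = 0.18 M
Q = [Pb²⁺][Br⁻]^2 = 8.2×10⁻⁴
Q = 8.2×10⁻⁴ > Ksp = 1.1×10⁻⁵, so the solution is supersaturated and PbBr₂ precipitates.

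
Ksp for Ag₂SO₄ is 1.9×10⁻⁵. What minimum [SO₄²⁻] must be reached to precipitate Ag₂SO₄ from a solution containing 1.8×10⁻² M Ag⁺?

5.9×10⁻² M

Precipitation of each salt begins when its ion product equals Ksp.
Ag₂SO₄(s) ⇌ 2 Ag⁺(aq) + SO₄²⁻(aq)
Ksp = [Ag⁺]^2[SO₄²⁻] = [SO₄²⁻](1.8×10⁻²)^2
[SO₄²⁻] = 1.9×10⁻⁵ / (1.8×10⁻²)^2 = 5.9×10⁻²
[SO₄²⁻] = 5.9×10⁻² M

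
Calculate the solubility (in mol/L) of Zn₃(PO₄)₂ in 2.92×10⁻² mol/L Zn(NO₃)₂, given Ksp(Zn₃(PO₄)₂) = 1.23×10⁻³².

1.11×10⁻¹⁴ M

Zn₃(PO₄)₂(s) ⇌ 3 Zn²⁺(aq) + 2 PO₄³⁻(aq)
Zn²⁺ is already present at 2.92×10⁻² mol/L. If s mol/L of Zn₃(PO₄)₂ dissolves, [PO₄³⁻] = 2s while [Zn²⁺] ≈ 2.92×10⁻² mol/L.
Ksp = [Zn²⁺]^3[PO₄³⁻]^2 = (2.92×10⁻²)^3(2s)^2
(2s)^2 = 1.23×10⁻³² / (2.92×10⁻²)^3 = 4.94×10⁻²⁸
s = 1.11×10⁻¹⁴ mol/L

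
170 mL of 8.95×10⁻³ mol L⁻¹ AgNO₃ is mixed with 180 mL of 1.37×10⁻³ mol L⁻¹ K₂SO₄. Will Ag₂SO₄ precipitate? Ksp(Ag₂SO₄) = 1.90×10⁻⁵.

No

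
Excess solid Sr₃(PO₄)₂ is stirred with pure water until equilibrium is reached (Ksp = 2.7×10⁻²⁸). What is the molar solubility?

Sr₃(PO₄)₂(s) ⇌ 3 Sr²⁺(aq) + 2 PO₄³⁻(aq)
For each mole of Sr₃(PO₄)₂ that dissolves per liter, [Sr²⁺] = 3s and [PO₄³⁻] = 2s; let s denote this solubility.
Ksp = [Sr²⁺]^3[PO₄³⁻]^2 = (3s)^3 · (2s)^2 = 108s^5
108s^5 = 2.7×10⁻²⁸  ⇒  s^5 = 2.5×10⁻³⁰
s = (2.5×10⁻³⁰)^(1/5) = 1.2×10⁻⁶ M

1.2×10⁻⁶ M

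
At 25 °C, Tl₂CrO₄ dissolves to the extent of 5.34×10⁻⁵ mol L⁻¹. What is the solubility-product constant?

Tl₂CrO₄(s) ⇌ 2 Tl⁺(aq) + CrO₄²⁻(aq)
Let s be the molar solubility. Then [Tl⁺] = 2s and [CrO₄²⁻] = s.
Ksp = [Tl⁺]^2[CrO₄²⁻] = (2s)^2 · s = 4s^3
Ksp = 4 × (5.34×10⁻⁵)^3 = 6.09×10⁻¹³

Ksp = 6.09×10⁻¹³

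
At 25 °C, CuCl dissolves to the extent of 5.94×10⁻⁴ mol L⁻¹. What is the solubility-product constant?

Ksp = 3.53×10⁻⁷

CuCl(s) ⇌ Cu⁺(aq) + Cl⁻(aq)
If s mol/L of CuCl dissolves, [Cu⁺] = s and [Cl⁻] = s.
Ksp = [Cu⁺][Cl⁻] = s · s = s^2
Ksp = (5.94×10⁻⁴)^2 = 3.53×10⁻⁷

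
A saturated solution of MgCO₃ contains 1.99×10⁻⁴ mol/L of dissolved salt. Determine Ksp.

Ksp = 3.96×10⁻⁸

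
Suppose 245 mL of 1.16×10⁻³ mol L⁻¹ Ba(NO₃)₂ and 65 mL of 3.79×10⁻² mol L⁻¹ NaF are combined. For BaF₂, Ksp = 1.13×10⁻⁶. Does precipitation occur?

No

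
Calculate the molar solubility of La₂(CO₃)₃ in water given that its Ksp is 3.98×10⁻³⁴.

8.19×10⁻⁸ M

La₂(CO₃)₃(s) ⇌ 2 La³⁺(aq) + 3 CO₃²⁻(aq)
Let s be the molar solubility. Then [La³⁺] = 2s and [CO₃²⁻] = 3s.
Ksp = [La³⁺]^2[CO₃²⁻]^3 = (2s)^2 · (3s)^3 = 108s^5
108s^5 = 3.98×10⁻³⁴  ⇒  s^5 = 3.69×10⁻³⁶
s = (3.69×10⁻³⁶)^(1/5) = 8.19×10⁻⁸ mol L⁻¹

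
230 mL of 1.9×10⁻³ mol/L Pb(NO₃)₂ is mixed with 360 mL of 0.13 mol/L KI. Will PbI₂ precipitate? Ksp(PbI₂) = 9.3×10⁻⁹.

Yes

Total volume after mixing = 230 + 360 = 590 mL.
[Pb²⁺] = (1.9×10⁻³)(230)/590 = 7.4×10⁻⁴ mol/L
[I⁻] = (0.13)(360)/590 = 7.9×10⁻² mol/L
Q = [Pb²⁺][I⁻]^2 = 4.7×10⁻⁶
Since Q (4.7×10⁻⁶) exceeds Ksp (9.3×10⁻⁹), PbI₂ will precipitate.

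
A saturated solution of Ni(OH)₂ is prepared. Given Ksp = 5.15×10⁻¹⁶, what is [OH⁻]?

Ni(OH)₂(s) ⇌ Ni²⁺(aq) + 2 OH⁻(aq)
If s mol/L of Ni(OH)₂ dissolves, [Ni²⁺] = s and [OH⁻] = 2s.
Ksp = [Ni²⁺][OH⁻]^2 = s · (2s)^2 = 4s^3 = 5.15×10⁻¹⁶
s = 5.05×10⁻⁶ mol L⁻¹
[OH⁻] = 2s = 1.01×10⁻⁵ mol L⁻¹

1.01×10⁻⁵ M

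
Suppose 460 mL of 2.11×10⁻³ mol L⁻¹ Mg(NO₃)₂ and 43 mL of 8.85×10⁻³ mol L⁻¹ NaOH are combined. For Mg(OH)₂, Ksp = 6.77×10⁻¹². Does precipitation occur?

Yes

The combined volume is 503 mL.
[Mg²⁺] = (2.11×10⁻³)(460)/503 = 1.93×10⁻³ mol L⁻¹
[OH⁻] = (8.85×10⁻³)(43)/503 = 7.57×10⁻⁴ mol L⁻¹
Q = [Mg²⁺][OH⁻]^2 = 1.10×10⁻⁹
Q = 1.10×10⁻⁹ > Ksp = 6.77×10⁻¹², so the solution is supersaturated and Mg(OH)₂ precipitates.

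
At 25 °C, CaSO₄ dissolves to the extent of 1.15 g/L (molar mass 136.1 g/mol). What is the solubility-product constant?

Ksp = 7.14×10⁻⁵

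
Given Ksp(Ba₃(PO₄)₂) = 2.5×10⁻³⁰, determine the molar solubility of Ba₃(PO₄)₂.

4.7×10⁻⁷ M

Ba₃(PO₄)₂(s) ⇌ 3 Ba²⁺(aq) + 2 PO₄³⁻(aq)
Call the molar solubility s, so that [Ba²⁺] = 3s and [PO₄³⁻] = 2s.
Ksp = [Ba²⁺]^3[PO₄³⁻]^2 = (3s)^3 · (2s)^2 = 108s^5
108s^5 = 2.5×10⁻³⁰  ⇒  s^5 = 2.3×10⁻³²
s = 4.7×10⁻⁷ mol/L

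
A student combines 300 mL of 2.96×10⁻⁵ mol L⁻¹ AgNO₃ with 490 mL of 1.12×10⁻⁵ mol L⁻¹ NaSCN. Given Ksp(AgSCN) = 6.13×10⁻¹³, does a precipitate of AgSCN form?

Yes

Total volume after mixing = 300 + 490 = 790 mL.
[Ag⁺] = (2.96×10⁻⁵)(300)/790 = 1.12×10⁻⁵ mol L⁻¹
[SCN⁻] = (1.12×10⁻⁵)(490)/790 = 6.95×10⁻⁶ mol L⁻¹
Q = [Ag⁺][SCN⁻] = 7.81×10⁻¹¹
Q = 7.81×10⁻¹¹ > Ksp = 6.13×10⁻¹³, so the solution is supersaturated and AgSCN precipitates.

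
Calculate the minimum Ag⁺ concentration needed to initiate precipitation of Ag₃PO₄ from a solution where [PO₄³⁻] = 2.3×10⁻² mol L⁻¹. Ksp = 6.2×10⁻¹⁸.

6.5×10⁻⁶ M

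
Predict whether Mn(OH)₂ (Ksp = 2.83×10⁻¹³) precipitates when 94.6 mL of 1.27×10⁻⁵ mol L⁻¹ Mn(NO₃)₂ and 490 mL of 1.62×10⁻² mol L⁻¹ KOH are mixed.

After mixing, V = 94.6 mL + 490 mL = 584.6 mL.
[Mn²⁺] = (1.27×10⁻⁵)(94.6)/584.6 = 2.06×10⁻⁶ mol L⁻¹
[OH⁻] = (1.62×10⁻²)(490)/584.6 = 1.36×10⁻² mol L⁻¹
Q = [Mn²⁺][OH⁻]^2 = 3.79×10⁻¹⁰
Because Q > Ksp (3.79×10⁻¹⁰ vs 2.83×10⁻¹³), a precipitate of Mn(OH)₂ forms.

Yes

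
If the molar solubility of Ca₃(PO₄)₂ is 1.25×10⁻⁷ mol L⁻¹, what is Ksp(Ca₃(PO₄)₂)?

Ca₃(PO₄)₂(s) ⇌ 3 Ca²⁺(aq) + 2 PO₄³⁻(aq)
Let s be the molar solubility. Then [Ca²⁺] = 3s and [PO₄³⁻] = 2s.
Ksp = [Ca²⁺]^3[PO₄³⁻]^2 = (3s)^3 · (2s)^2 = 108s^5
Ksp = 108 × (1.25×10⁻⁷)^5 = 3.30×10⁻³³

Ksp = 3.30×10⁻³³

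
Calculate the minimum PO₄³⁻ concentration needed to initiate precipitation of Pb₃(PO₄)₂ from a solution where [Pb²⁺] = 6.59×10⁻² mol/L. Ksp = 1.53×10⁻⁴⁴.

7.31×10⁻²¹ M

Precipitation begins when Q = Ksp.
Pb₃(PO₄)₂(s) ⇌ 3 Pb²⁺(aq) + 2 PO₄³⁻(aq)
Ksp = [Pb²⁺]^3[PO₄³⁻]^2 = [PO₄³⁻]^2(6.59×10⁻²)^3
[PO₄³⁻]^2 = 1.53×10⁻⁴⁴ / (6.59×10⁻²)^3 = 5.35×10⁻⁴¹
[PO₄³⁻] = 7.31×10⁻²¹ mol/L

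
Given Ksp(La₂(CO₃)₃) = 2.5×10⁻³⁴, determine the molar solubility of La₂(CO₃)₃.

La₂(CO₃)₃(s) ⇌ 2 La³⁺(aq) + 3 CO₃²⁻(aq)
With molar solubility s: [La³⁺] = 2s, [CO₃²⁻] = 3s.
Ksp = [La³⁺]^2[CO₃²⁻]^3 = (2s)^2 · (3s)^3 = 108s^5
108s^5 = 2.5×10⁻³⁴  ⇒  s^5 = 2.3×10⁻³⁶
s = (2.3×10⁻³⁶)^(1/5) = 7.5×10⁻⁸ mol L⁻¹

7.5×10⁻⁸ M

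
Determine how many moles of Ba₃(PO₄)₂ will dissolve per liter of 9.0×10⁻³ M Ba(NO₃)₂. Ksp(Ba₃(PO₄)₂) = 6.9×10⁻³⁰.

Ba₃(PO₄)₂(s) ⇌ 3 Ba²⁺(aq) + 2 PO₄³⁻(aq)
With Ba²⁺ already at 9.0×10⁻³ M and s small, take [Ba²⁺] ≈ 9.0×10⁻³ M and [PO₄³⁻] = 2s.
Ksp = [Ba²⁺]^3[PO₄³⁻]^2 = (9.0×10⁻³)^3(2s)^2
(2s)^2 = 6.9×10⁻³⁰ / (9.0×10⁻³)^3 = 9.5×10⁻²⁴
s = 1.5×10⁻¹² M

1.5×10⁻¹² M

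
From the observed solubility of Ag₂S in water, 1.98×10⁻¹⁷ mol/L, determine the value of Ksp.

Ksp = 3.10×10⁻⁵⁰

Ag₂S(s) ⇌ 2 Ag⁺(aq) + S²⁻(aq)
For each mole of Ag₂S that dissolves per liter, [Ag⁺] = 2s and [S²⁻] = s; let s denote this solubility.
Ksp = [Ag⁺]^2[S²⁻] = (2s)^2 · s = 4s^3
Ksp = 4 × (1.98×10⁻¹⁷)^3 = 3.10×10⁻⁵⁰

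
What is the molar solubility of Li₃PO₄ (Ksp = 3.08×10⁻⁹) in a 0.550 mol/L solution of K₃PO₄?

Li₃PO₄(s) ⇌ 3 Li⁺(aq) + PO₄³⁻(aq)
The solution already contains PO₄³⁻ at 0.550 mol/L. Let s be the molar solubility of Li₃PO₄.
[PO₄³⁻] ≈ 0.550 mol/L (common ion dominates); [Li⁺] = 3s.
Ksp = [Li⁺]^3[PO₄³⁻] = (3s)^3(0.550)
(3s)^3 = 3.08×10⁻⁹ / (0.550) = 5.60×10⁻⁹
s = 5.92×10⁻⁴ mol/L

5.92×10⁻⁴ M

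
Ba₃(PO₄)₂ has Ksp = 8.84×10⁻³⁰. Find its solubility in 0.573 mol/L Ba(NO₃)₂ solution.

3.43×10⁻¹⁵ M

Ba₃(PO₄)₂(s) ⇌ 3 Ba²⁺(aq) + 2 PO₄³⁻(aq)
The solution already contains Ba²⁺ at 0.573 mol/L. Let s be the molar solubility of Ba₃(PO₄)₂.
[Ba²⁺] ≈ 0.573 mol/L (common ion dominates); [PO₄³⁻] = 2s.
Ksp = [Ba²⁺]^3[PO₄³⁻]^2 = (0.573)^3(2s)^2
(2s)^2 = 8.84×10⁻³⁰ / (0.573)^3 = 4.70×10⁻²⁹
s = 3.43×10⁻¹⁵ mol/L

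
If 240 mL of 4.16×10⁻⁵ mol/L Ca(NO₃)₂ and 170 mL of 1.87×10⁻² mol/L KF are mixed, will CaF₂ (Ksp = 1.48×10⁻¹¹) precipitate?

Yes

After mixing, V = 240 mL + 170 mL = 410 mL.
[Ca²⁺] = (4.16×10⁻⁵)(240)/410 = 2.44×10⁻⁵ mol/L
[F⁻] = (1.87×10⁻²)(170)/410 = 7.75×10⁻³ mol/L
Q = [Ca²⁺][F⁻]^2 = 1.46×10⁻⁹
Since Q (1.46×10⁻⁹) exceeds Ksp (1.48×10⁻¹¹), CaF₂ will precipitate.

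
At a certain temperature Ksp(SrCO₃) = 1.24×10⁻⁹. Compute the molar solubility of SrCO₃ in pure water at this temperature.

SrCO₃(s) ⇌ Sr²⁺(aq) + CO₃²⁻(aq)
With molar solubility s: [Sr²⁺] = s, [CO₃²⁻] = s.
Ksp = [Sr²⁺][CO₃²⁻] = s · s = s^2
s^2 = 1.24×10⁻⁹
s = 3.52×10⁻⁵ mol/L

3.52×10⁻⁵ M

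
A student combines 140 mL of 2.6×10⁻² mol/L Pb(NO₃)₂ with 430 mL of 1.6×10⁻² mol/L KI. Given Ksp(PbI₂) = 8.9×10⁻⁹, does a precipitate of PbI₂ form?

The combined volume is 570 mL.
[Pb²⁺] = (2.6×10⁻²)(140)/570 = 6.4×10⁻³ mol/L
[I⁻] = (1.6×10⁻²)(430)/570 = 1.2×10⁻² mol/L
Q = [Pb²⁺][I⁻]^2 = 9.3×10⁻⁷
Because Q > Ksp (9.3×10⁻⁷ vs 8.9×10⁻⁹), a precipitate of PbI₂ forms.

Yes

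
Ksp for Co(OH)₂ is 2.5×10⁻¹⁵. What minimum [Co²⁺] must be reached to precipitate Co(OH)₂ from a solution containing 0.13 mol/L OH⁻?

Precipitation begins when Q = Ksp.
Co(OH)₂(s) ⇌ Co²⁺(aq) + 2 OH⁻(aq)
Ksp = [Co²⁺][OH⁻]^2 = [Co²⁺](0.13)^2
[Co²⁺] = 2.5×10⁻¹⁵ / (0.13)^2 = 1.5×10⁻¹³
[Co²⁺] = 1.5×10⁻¹³ mol/L

1.5×10⁻¹³ M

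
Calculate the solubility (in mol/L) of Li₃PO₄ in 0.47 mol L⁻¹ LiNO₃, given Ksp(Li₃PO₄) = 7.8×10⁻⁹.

7.5×10⁻⁸ M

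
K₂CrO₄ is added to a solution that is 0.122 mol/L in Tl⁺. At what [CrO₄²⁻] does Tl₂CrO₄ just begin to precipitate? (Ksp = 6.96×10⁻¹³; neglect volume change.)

4.68×10⁻¹¹ M

Precipitation of each salt begins when its ion product equals Ksp.
Tl₂CrO₄(s) ⇌ 2 Tl⁺(aq) + CrO₄²⁻(aq)
Ksp = [Tl⁺]^2[CrO₄²⁻] = [CrO₄²⁻](0.122)^2
[CrO₄²⁻] = 6.96×10⁻¹³ / (0.122)^2 = 4.68×10⁻¹¹
[CrO₄²⁻] = 4.68×10⁻¹¹ mol/L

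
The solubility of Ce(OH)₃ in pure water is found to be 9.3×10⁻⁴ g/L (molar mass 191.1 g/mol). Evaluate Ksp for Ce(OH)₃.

Molar solubility s = (9.3×10⁻⁴ g/L) / (191.1 g/mol) = 4.867×10⁻⁶ mol/L
Ce(OH)₃(s) ⇌ Ce³⁺(aq) + 3 OH⁻(aq)
For each mole of Ce(OH)₃ that dissolves per liter, [Ce³⁺] = s and [OH⁻] = 3s; let s denote this solubility.
Ksp = [Ce³⁺][OH⁻]^3 = s · (3s)^3 = 27s^4
Ksp = 27 × (4.867×10⁻⁶)^4 = 1.5×10⁻²⁰

Ksp = 1.5×10⁻²⁰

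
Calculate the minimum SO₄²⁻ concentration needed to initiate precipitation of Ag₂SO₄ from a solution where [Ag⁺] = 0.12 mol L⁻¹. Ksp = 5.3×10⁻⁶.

3.7×10⁻⁴ M

Precipitation of each salt begins when its ion product equals Ksp.
Ag₂SO₄(s) ⇌ 2 Ag⁺(aq) + SO₄²⁻(aq)
Ksp = [Ag⁺]^2[SO₄²⁻] = [SO₄²⁻](0.12)^2
[SO₄²⁻] = 5.3×10⁻⁶ / (0.12)^2 = 3.7×10⁻⁴
[SO₄²⁻] = 3.7×10⁻⁴ mol L⁻¹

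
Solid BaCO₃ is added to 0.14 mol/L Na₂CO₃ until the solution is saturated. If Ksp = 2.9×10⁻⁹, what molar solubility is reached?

2.1×10⁻⁸ M

BaCO₃(s) ⇌ Ba²⁺(aq) + CO₃²⁻(aq)
Let s be the solubility of BaCO₃ here. The common ion gives [CO₃²⁻] ≈ 0.14 mol/L, and [Ba²⁺] = s.
Ksp = [Ba²⁺][CO₃²⁻] = s(0.14)
s = 2.9×10⁻⁹ / (0.14) = 2.1×10⁻⁸
s = 2.1×10⁻⁸ mol/L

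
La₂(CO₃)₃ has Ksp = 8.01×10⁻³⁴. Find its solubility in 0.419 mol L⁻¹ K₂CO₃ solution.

5.22×10⁻¹⁷ M

La₂(CO₃)₃(s) ⇌ 2 La³⁺(aq) + 3 CO₃²⁻(aq)
The solution already contains CO₃²⁻ at 0.419 mol L⁻¹. Let s be the molar solubility of La₂(CO₃)₃.
[CO₃²⁻] ≈ 0.419 mol L⁻¹ (common ion dominates); [La³⁺] = 2s.
Ksp = [La³⁺]^2[CO₃²⁻]^3 = (2s)^2(0.419)^3
(2s)^2 = 8.01×10⁻³⁴ / (0.419)^3 = 1.09×10⁻³²
s = 5.22×10⁻¹⁷ mol L⁻¹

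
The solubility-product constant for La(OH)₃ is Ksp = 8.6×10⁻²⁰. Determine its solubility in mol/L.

7.5×10⁻⁶ M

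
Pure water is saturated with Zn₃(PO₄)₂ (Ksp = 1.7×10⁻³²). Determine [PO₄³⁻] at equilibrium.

Zn₃(PO₄)₂(s) ⇌ 3 Zn²⁺(aq) + 2 PO₄³⁻(aq)
With molar solubility s: [Zn²⁺] = 3s, [PO₄³⁻] = 2s.
Ksp = [Zn²⁺]^3[PO₄³⁻]^2 = (3s)^3 · (2s)^2 = 108s^5 = 1.7×10⁻³²
s = 1.7×10⁻⁷ mol L⁻¹
[PO₄³⁻] = 2s = 3.5×10⁻⁷ mol L⁻¹

3.5×10⁻⁷ M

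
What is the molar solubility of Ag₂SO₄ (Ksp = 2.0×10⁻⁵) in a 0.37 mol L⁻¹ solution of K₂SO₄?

Ag₂SO₄(s) ⇌ 2 Ag⁺(aq) + SO₄²⁻(aq)
Let s be the solubility of Ag₂SO₄ here. The common ion gives [SO₄²⁻] ≈ 0.37 mol L⁻¹, and [Ag⁺] = 2s.
Ksp = [Ag⁺]^2[SO₄²⁻] = (2s)^2(0.37)
(2s)^2 = 2.0×10⁻⁵ / (0.37) = 5.4×10⁻⁵
s = 3.7×10⁻³ mol L⁻¹

3.7×10⁻³ M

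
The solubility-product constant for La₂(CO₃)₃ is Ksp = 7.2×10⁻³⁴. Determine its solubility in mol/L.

9.2×10⁻⁸ M

La₂(CO₃)₃(s) ⇌ 2 La³⁺(aq) + 3 CO₃²⁻(aq)
Call the molar solubility s, so that [La³⁺] = 2s and [CO₃²⁻] = 3s.
Ksp = [La³⁺]^2[CO₃²⁻]^3 = (2s)^2 · (3s)^3 = 108s^5
108s^5 = 7.2×10⁻³⁴  ⇒  s^5 = 6.7×10⁻³⁶
s = 9.2×10⁻⁸ mol/L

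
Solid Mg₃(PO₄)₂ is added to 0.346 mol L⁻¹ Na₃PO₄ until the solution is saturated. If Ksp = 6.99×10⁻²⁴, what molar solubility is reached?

Mg₃(PO₄)₂(s) ⇌ 3 Mg²⁺(aq) + 2 PO₄³⁻(aq)
The solution already contains PO₄³⁻ at 0.346 mol L⁻¹. Let s be the molar solubility of Mg₃(PO₄)₂.
[PO₄³⁻] ≈ 0.346 mol L⁻¹ (common ion dominates); [Mg²⁺] = 3s.
Ksp = [Mg²⁺]^3[PO₄³⁻]^2 = (3s)^3(0.346)^2
(3s)^3 = 6.99×10⁻²⁴ / (0.346)^2 = 5.84×10⁻²³
s = 1.29×10⁻⁸ mol L⁻¹

1.29×10⁻⁸ M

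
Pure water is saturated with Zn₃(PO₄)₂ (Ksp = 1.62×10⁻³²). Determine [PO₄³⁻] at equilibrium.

3.44×10⁻⁷ M

Zn₃(PO₄)₂(s) ⇌ 3 Zn²⁺(aq) + 2 PO₄³⁻(aq)
If s mol/L of Zn₃(PO₄)₂ dissolves, [Zn²⁺] = 3s and [PO₄³⁻] = 2s.
Ksp = [Zn²⁺]^3[PO₄³⁻]^2 = (3s)^3 · (2s)^2 = 108s^5 = 1.62×10⁻³²
s = 1.72×10⁻⁷ M
[PO₄³⁻] = 2s = 3.44×10⁻⁷ M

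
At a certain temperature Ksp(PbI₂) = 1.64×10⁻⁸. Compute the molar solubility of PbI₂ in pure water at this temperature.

PbI₂(s) ⇌ Pb²⁺(aq) + 2 I⁻(aq)
Call the molar solubility s, so that [Pb²⁺] = s and [I⁻] = 2s.
Ksp = [Pb²⁺][I⁻]^2 = s · (2s)^2 = 4s^3
4s^3 = 1.64×10⁻⁸  ⇒  s^3 = 4.10×10⁻⁹
s = 1.60×10⁻³ mol L⁻¹

1.60×10⁻³ M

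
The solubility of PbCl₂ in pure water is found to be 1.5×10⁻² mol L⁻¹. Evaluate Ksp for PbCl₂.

PbCl₂(s) ⇌ Pb²⁺(aq) + 2 Cl⁻(aq)
With molar solubility s: [Pb²⁺] = s, [Cl⁻] = 2s.
Ksp = [Pb²⁺][Cl⁻]^2 = s · (2s)^2 = 4s^3
Ksp = 4 × (1.5×10⁻²)^3 = 1.4×10⁻⁵

Ksp = 1.4×10⁻⁵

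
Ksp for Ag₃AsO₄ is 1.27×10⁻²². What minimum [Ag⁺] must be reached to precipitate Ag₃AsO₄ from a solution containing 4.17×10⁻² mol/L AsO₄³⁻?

Precipitation begins when Q = Ksp.
Ag₃AsO₄(s) ⇌ 3 Ag⁺(aq) + AsO₄³⁻(aq)
Ksp = [Ag⁺]^3[AsO₄³⁻] = [Ag⁺]^3(4.17×10⁻²)
[Ag⁺]^3 = 1.27×10⁻²² / (4.17×10⁻²) = 3.05×10⁻²¹
[Ag⁺] = 1.45×10⁻⁷ mol/L

1.45×10⁻⁷ M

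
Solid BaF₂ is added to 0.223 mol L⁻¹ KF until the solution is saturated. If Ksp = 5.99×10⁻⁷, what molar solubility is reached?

BaF₂(s) ⇌ Ba²⁺(aq) + 2 F⁻(aq)
F⁻ is already present at 0.223 mol L⁻¹. If s mol/L of BaF₂ dissolves, [Ba²⁺] = s while [F⁻] ≈ 0.223 mol L⁻¹.
Ksp = [Ba²⁺][F⁻]^2 = s(0.223)^2
s = 5.99×10⁻⁷ / (0.223)^2 = 1.20×10⁻⁵
s = 1.20×10⁻⁵ mol L⁻¹

1.20×10⁻⁵ M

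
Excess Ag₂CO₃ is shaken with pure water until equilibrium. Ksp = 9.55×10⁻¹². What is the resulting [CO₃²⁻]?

Ag₂CO₃(s) ⇌ 2 Ag⁺(aq) + CO₃²⁻(aq)
Let s be the molar solubility. Then [Ag⁺] = 2s and [CO₃²⁻] = s.
Ksp = [Ag⁺]^2[CO₃²⁻] = (2s)^2 · s = 4s^3 = 9.55×10⁻¹²
s = 1.34×10⁻⁴ mol/L
[CO₃²⁻] = s = 1.34×10⁻⁴ mol/L

1.34×10⁻⁴ M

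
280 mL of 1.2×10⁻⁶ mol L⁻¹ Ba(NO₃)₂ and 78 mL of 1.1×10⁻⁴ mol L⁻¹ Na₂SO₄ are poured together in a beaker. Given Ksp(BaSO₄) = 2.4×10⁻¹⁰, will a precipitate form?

No

The combined volume is 358 mL.
[Ba²⁺] = (1.2×10⁻⁶)(280)/358 = 9.4×10⁻⁷ mol L⁻¹
[SO₄²⁻] = (1.1×10⁻⁴)(78)/358 = 2.4×10⁻⁵ mol L⁻¹
Q = [Ba²⁺][SO₄²⁻] = 2.2×10⁻¹¹
Q < Ksp (2.2×10⁻¹¹ vs 2.4×10⁻¹⁰); the solution remains unsaturated and no precipitate forms.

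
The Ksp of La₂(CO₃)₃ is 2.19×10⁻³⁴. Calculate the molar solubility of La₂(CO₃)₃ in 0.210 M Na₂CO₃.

La₂(CO₃)₃(s) ⇌ 2 La³⁺(aq) + 3 CO₃²⁻(aq)
The solution already contains CO₃²⁻ at 0.210 M. Let s be the molar solubility of La₂(CO₃)₃.
[CO₃²⁻] ≈ 0.210 M (common ion dominates); [La³⁺] = 2s.
Ksp = [La³⁺]^2[CO₃²⁻]^3 = (2s)^2(0.210)^3
(2s)^2 = 2.19×10⁻³⁴ / (0.210)^3 = 2.36×10⁻³²
s = 7.69×10⁻¹⁷ M

7.69×10⁻¹⁷ M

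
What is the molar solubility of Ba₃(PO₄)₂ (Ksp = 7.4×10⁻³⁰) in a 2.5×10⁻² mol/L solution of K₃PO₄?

Ba₃(PO₄)₂(s) ⇌ 3 Ba²⁺(aq) + 2 PO₄³⁻(aq)
PO₄³⁻ is already present at 2.5×10⁻² mol/L. If s mol/L of Ba₃(PO₄)₂ dissolves, [Ba²⁺] = 3s while [PO₄³⁻] ≈ 2.5×10⁻² mol/L.
Ksp = [Ba²⁺]^3[PO₄³⁻]^2 = (3s)^3(2.5×10⁻²)^2
(3s)^3 = 7.4×10⁻³⁰ / (2.5×10⁻²)^2 = 1.2×10⁻²⁶
s = 7.6×10⁻¹⁰ mol/L

7.6×10⁻¹⁰ M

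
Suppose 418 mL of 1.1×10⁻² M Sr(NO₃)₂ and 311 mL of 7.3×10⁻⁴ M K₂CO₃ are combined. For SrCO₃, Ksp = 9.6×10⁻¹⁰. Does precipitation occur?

Yes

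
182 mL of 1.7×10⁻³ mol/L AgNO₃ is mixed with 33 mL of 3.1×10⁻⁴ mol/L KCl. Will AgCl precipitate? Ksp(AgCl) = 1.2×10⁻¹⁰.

Yes

Total volume after mixing = 182 + 33 = 215 mL.
[Ag⁺] = (1.7×10⁻³)(182)/215 = 1.4×10⁻³ mol/L
[Cl⁻] = (3.1×10⁻⁴)(33)/215 = 4.8×10⁻⁵ mol/L
Q = [Ag⁺][Cl⁻] = 6.8×10⁻⁸
Because Q > Ksp (6.8×10⁻⁸ vs 1.2×10⁻¹⁰), a precipitate of AgCl forms.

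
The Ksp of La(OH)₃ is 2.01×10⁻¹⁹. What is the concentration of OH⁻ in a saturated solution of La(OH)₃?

2.79×10⁻⁵ M

La(OH)₃(s) ⇌ La³⁺(aq) + 3 OH⁻(aq)
Call the molar solubility s, so that [La³⁺] = s and [OH⁻] = 3s.
Ksp = [La³⁺][OH⁻]^3 = s · (3s)^3 = 27s^4 = 2.01×10⁻¹⁹
s = 9.29×10⁻⁶ mol L⁻¹
[OH⁻] = 3s = 2.79×10⁻⁵ mol L⁻¹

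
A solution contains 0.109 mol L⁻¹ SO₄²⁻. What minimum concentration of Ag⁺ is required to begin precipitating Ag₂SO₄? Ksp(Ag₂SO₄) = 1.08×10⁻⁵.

9.95×10⁻³ M

Each salt precipitates once Q = Ksp for that salt.
Ag₂SO₄(s) ⇌ 2 Ag⁺(aq) + SO₄²⁻(aq)
Ksp = [Ag⁺]^2[SO₄²⁻] = [Ag⁺]^2(0.109)
[Ag⁺]^2 = 1.08×10⁻⁵ / (0.109) = 9.91×10⁻⁵
[Ag⁺] = 9.95×10⁻³ mol L⁻¹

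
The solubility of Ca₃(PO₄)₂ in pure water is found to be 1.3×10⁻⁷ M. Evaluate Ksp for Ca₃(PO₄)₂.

Ksp = 4.0×10⁻³³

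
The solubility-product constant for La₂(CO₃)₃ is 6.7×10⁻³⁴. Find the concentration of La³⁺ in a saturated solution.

1.8×10⁻⁷ M

La₂(CO₃)₃(s) ⇌ 2 La³⁺(aq) + 3 CO₃²⁻(aq)
Call the molar solubility s, so that [La³⁺] = 2s and [CO₃²⁻] = 3s.
Ksp = [La³⁺]^2[CO₃²⁻]^3 = (2s)^2 · (3s)^3 = 108s^5 = 6.7×10⁻³⁴
s = 9.1×10⁻⁸ mol/L
[La³⁺] = 2s = 1.8×10⁻⁷ mol/L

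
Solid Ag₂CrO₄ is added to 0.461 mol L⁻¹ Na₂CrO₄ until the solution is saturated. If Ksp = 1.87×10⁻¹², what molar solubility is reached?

Ag₂CrO₄(s) ⇌ 2 Ag⁺(aq) + CrO₄²⁻(aq)
Let s be the solubility of Ag₂CrO₄ here. The common ion gives [CrO₄²⁻] ≈ 0.461 mol L⁻¹, and [Ag⁺] = 2s.
Ksp = [Ag⁺]^2[CrO₄²⁻] = (2s)^2(0.461)
(2s)^2 = 1.87×10⁻¹² / (0.461) = 4.06×10⁻¹²
s = 1.01×10⁻⁶ mol L⁻¹

1.01×10⁻⁶ M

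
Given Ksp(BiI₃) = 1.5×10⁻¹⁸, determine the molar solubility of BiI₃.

1.5×10⁻⁵ M

BiI₃(s) ⇌ Bi³⁺(aq) + 3 I⁻(aq)
With molar solubility s: [Bi³⁺] = s, [I⁻] = 3s.
Ksp = [Bi³⁺][I⁻]^3 = s · (3s)^3 = 27s^4
27s^4 = 1.5×10⁻¹⁸  ⇒  s^4 = 5.6×10⁻²⁰
s = 1.5×10⁻⁵ mol/L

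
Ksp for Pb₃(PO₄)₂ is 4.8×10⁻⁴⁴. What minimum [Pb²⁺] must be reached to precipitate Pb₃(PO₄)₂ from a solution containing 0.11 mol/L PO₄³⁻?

Precipitation begins when Q = Ksp.
Pb₃(PO₄)₂(s) ⇌ 3 Pb²⁺(aq) + 2 PO₄³⁻(aq)
Ksp = [Pb²⁺]^3[PO₄³⁻]^2 = [Pb²⁺]^3(0.11)^2
[Pb²⁺]^3 = 4.8×10⁻⁴⁴ / (0.11)^2 = 4.0×10⁻⁴²
[Pb²⁺] = 1.6×10⁻¹⁴ mol/L

1.6×10⁻¹⁴ M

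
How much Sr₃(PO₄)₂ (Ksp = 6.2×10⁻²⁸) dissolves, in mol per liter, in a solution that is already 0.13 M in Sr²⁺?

2.7×10⁻¹³ M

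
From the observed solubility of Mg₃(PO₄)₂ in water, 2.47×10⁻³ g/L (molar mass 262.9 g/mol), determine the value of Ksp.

Convert to molarity: s = 2.47×10⁻³ / 262.9 = 9.3952×10⁻⁶ mol/L
Mg₃(PO₄)₂(s) ⇌ 3 Mg²⁺(aq) + 2 PO₄³⁻(aq)
Call the molar solubility s, so that [Mg²⁺] = 3s and [PO₄³⁻] = 2s.
Ksp = [Mg²⁺]^3[PO₄³⁻]^2 = (3s)^3 · (2s)^2 = 108s^5
Ksp = 108 × (9.3952×10⁻⁶)^5 = 7.91×10⁻²⁴

Ksp = 7.91×10⁻²⁴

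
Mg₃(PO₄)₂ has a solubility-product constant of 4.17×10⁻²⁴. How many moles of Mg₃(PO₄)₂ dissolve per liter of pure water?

Mg₃(PO₄)₂(s) ⇌ 3 Mg²⁺(aq) + 2 PO₄³⁻(aq)
If s mol/L of Mg₃(PO₄)₂ dissolves, [Mg²⁺] = 3s and [PO₄³⁻] = 2s.
Ksp = [Mg²⁺]^3[PO₄³⁻]^2 = (3s)^3 · (2s)^2 = 108s^5
108s^5 = 4.17×10⁻²⁴  ⇒  s^5 = 3.86×10⁻²⁶
s = (3.86×10⁻²⁶)^(1/5) = 8.27×10⁻⁶ mol/L

8.27×10⁻⁶ M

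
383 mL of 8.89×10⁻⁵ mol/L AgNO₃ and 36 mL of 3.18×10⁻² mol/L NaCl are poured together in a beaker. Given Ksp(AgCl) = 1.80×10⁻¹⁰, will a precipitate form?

Total volume after mixing = 383 + 36 = 419 mL.
[Ag⁺] = (8.89×10⁻⁵)(383)/419 = 8.13×10⁻⁵ mol/L
[Cl⁻] = (3.18×10⁻²)(36)/419 = 2.73×10⁻³ mol/L
Q = [Ag⁺][Cl⁻] = 2.22×10⁻⁷
Since Q (2.22×10⁻⁷) exceeds Ksp (1.80×10⁻¹⁰), AgCl will precipitate.

Yes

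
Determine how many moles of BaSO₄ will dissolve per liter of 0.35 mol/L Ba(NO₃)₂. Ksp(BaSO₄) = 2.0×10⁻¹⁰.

5.7×10⁻¹⁰ M

BaSO₄(s) ⇌ Ba²⁺(aq) + SO₄²⁻(aq)
Let s be the solubility of BaSO₄ here. The common ion gives [Ba²⁺] ≈ 0.35 mol/L, and [SO₄²⁻] = s.
Ksp = [Ba²⁺][SO₄²⁻] = (0.35)s
s = 2.0×10⁻¹⁰ / (0.35) = 5.7×10⁻¹⁰
s = 5.7×10⁻¹⁰ mol/L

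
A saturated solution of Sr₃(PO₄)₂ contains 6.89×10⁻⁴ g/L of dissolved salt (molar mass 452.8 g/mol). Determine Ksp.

Convert to molarity: s = 6.89×10⁻⁴ / 452.8 = 1.5216×10⁻⁶ mol/L
Sr₃(PO₄)₂(s) ⇌ 3 Sr²⁺(aq) + 2 PO₄³⁻(aq)
With molar solubility s: [Sr²⁺] = 3s, [PO₄³⁻] = 2s.
Ksp = [Sr²⁺]^3[PO₄³⁻]^2 = (3s)^3 · (2s)^2 = 108s^5
Ksp = 108 × (1.5216×10⁻⁶)^5 = 8.81×10⁻²⁸

Ksp = 8.81×10⁻²⁸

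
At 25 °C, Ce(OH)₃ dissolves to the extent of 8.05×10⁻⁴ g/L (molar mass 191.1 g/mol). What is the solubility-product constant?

Ksp = 8.50×10⁻²¹

s = (8.05×10⁻⁴ g L⁻¹)/(191.1 g mol⁻¹) = 4.2125×10⁻⁶ M
Ce(OH)₃(s) ⇌ Ce³⁺(aq) + 3 OH⁻(aq)
Call the molar solubility s, so that [Ce³⁺] = s and [OH⁻] = 3s.
Ksp = [Ce³⁺][OH⁻]^3 = s · (3s)^3 = 27s^4
Ksp = 27 × (4.2125×10⁻⁶)^4 = 8.50×10⁻²¹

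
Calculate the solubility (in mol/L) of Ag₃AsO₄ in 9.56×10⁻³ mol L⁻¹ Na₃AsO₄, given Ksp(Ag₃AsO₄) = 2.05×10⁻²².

Ag₃AsO₄(s) ⇌ 3 Ag⁺(aq) + AsO₄³⁻(aq)
Let s be the solubility of Ag₃AsO₄ here. The common ion gives [AsO₄³⁻] ≈ 9.56×10⁻³ mol L⁻¹, and [Ag⁺] = 3s.
Ksp = [Ag⁺]^3[AsO₄³⁻] = (3s)^3(9.56×10⁻³)
(3s)^3 = 2.05×10⁻²² / (9.56×10⁻³) = 2.14×10⁻²⁰
s = 9.26×10⁻⁸ mol L⁻¹

9.26×10⁻⁸ M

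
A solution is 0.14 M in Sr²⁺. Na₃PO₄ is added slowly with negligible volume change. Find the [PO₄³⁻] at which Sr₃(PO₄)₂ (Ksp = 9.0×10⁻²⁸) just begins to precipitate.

Precipitation of each salt begins when its ion product equals Ksp.
Sr₃(PO₄)₂(s) ⇌ 3 Sr²⁺(aq) + 2 PO₄³⁻(aq)
Ksp = [Sr²⁺]^3[PO₄³⁻]^2 = [PO₄³⁻]^2(0.14)^3
[PO₄³⁻]^2 = 9.0×10⁻²⁸ / (0.14)^3 = 3.3×10⁻²⁵
[PO₄³⁻] = 5.7×10⁻¹³ M

5.7×10⁻¹³ M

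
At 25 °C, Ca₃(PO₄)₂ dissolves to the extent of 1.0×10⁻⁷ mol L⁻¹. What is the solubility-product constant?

Ksp = 1.1×10⁻³³

Ca₃(PO₄)₂(s) ⇌ 3 Ca²⁺(aq) + 2 PO₄³⁻(aq)
For each mole of Ca₃(PO₄)₂ that dissolves per liter, [Ca²⁺] = 3s and [PO₄³⁻] = 2s; let s denote this solubility.
Ksp = [Ca²⁺]^3[PO₄³⁻]^2 = (3s)^3 · (2s)^2 = 108s^5
Ksp = 108 × (1.0×10⁻⁷)^5 = 1.1×10⁻³³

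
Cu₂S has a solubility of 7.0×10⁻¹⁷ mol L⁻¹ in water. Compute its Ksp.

Ksp = 1.4×10⁻⁴⁸

Cu₂S(s) ⇌ 2 Cu⁺(aq) + S²⁻(aq)
If s mol/L of Cu₂S dissolves, [Cu⁺] = 2s and [S²⁻] = s.
Ksp = [Cu⁺]^2[S²⁻] = (2s)^2 · s = 4s^3
Ksp = 4 × (7.0×10⁻¹⁷)^3 = 1.4×10⁻⁴⁸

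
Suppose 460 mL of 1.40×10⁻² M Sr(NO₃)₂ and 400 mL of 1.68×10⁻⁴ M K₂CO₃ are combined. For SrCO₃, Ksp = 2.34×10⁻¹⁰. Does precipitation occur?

Total volume after mixing = 460 + 400 = 860 mL.
[Sr²⁺] = (1.40×10⁻²)(460)/860 = 7.49×10⁻³ M
[CO₃²⁻] = (1.68×10⁻⁴)(400)/860 = 7.81×10⁻⁵ M
Q = [Sr²⁺][CO₃²⁻] = 5.85×10⁻⁷
Since Q (5.85×10⁻⁷) exceeds Ksp (2.34×10⁻¹⁰), SrCO₃ will precipitate.

Yes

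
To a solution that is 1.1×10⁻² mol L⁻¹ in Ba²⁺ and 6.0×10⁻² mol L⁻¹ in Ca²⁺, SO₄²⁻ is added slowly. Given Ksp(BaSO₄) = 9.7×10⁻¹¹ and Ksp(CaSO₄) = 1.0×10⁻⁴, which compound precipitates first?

A salt starts to precipitate once the ion product Q reaches its Ksp.
For BaSO₄: [SO₄²⁻] = (Ksp/[Ba²⁺]) = 8.8×10⁻⁹ mol L⁻¹
For CaSO₄: [SO₄²⁻] = (Ksp/[Ca²⁺]) = 1.7×10⁻³ mol L⁻¹
BaSO₄ requires the lower [SO₄²⁻], so it precipitates first.

BaSO₄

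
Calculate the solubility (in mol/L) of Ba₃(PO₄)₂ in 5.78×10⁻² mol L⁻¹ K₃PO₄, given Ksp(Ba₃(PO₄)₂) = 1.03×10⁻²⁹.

4.85×10⁻¹⁰ M

Ba₃(PO₄)₂(s) ⇌ 3 Ba²⁺(aq) + 2 PO₄³⁻(aq)
With PO₄³⁻ already at 5.78×10⁻² mol L⁻¹ and s small, take [PO₄³⁻] ≈ 5.78×10⁻² mol L⁻¹ and [Ba²⁺] = 3s.
Ksp = [Ba²⁺]^3[PO₄³⁻]^2 = (3s)^3(5.78×10⁻²)^2
(3s)^3 = 1.03×10⁻²⁹ / (5.78×10⁻²)^2 = 3.08×10⁻²⁷
s = 4.85×10⁻¹⁰ mol L⁻¹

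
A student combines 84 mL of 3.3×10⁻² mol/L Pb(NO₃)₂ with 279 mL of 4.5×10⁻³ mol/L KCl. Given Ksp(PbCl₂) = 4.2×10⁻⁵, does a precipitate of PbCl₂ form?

After mixing, V = 84 mL + 279 mL = 363 mL.
[Pb²⁺] = (3.3×10⁻²)(84)/363 = 7.6×10⁻³ mol/L
[Cl⁻] = (4.5×10⁻³)(279)/363 = 3.5×10⁻³ mol/L
Q = [Pb²⁺][Cl⁻]^2 = 9.1×10⁻⁸
Since Q (9.1×10⁻⁸) is less than Ksp (4.2×10⁻⁵), no PbCl₂ precipitates.

No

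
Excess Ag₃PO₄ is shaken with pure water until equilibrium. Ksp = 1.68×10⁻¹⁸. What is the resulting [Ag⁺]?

4.74×10⁻⁵ M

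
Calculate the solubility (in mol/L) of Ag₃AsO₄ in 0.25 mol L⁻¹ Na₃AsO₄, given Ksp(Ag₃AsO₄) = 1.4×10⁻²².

Ag₃AsO₄(s) ⇌ 3 Ag⁺(aq) + AsO₄³⁻(aq)
AsO₄³⁻ is already present at 0.25 mol L⁻¹. If s mol/L of Ag₃AsO₄ dissolves, [Ag⁺] = 3s while [AsO₄³⁻] ≈ 0.25 mol L⁻¹.
Ksp = [Ag⁺]^3[AsO₄³⁻] = (3s)^3(0.25)
(3s)^3 = 1.4×10⁻²² / (0.25) = 5.6×10⁻²²
s = 2.7×10⁻⁸ mol L⁻¹

2.7×10⁻⁸ M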